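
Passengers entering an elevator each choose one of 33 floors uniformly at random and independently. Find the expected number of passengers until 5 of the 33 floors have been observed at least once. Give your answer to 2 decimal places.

Going from k to k+1 distinct takes a geometric number of passengers with mean 33/(33-k).
Sum over k = 0,...,4: E = 33/33 + 33/32 + 33/31 + 33/30 + 33/29 = 5.334.

5.33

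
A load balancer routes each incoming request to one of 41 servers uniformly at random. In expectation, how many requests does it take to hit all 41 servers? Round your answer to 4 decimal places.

The wait to go from k to k+1 distinct servers is geometric with mean 41/(41-k).
E[T] = 41/41 + 41/40 + 41/39 + ... + 41/2 + 41/1 = 41·H_{41}.
H_{41} = 4.30293, so E[T] = 176.42026.

176.4203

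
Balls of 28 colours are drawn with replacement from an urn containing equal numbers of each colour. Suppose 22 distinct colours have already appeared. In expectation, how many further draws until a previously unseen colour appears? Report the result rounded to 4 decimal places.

4.6667

The number of draws until the next new colour is geometric with success probability 6/28, so its mean is 28/6.
E = 28/6 = 4.66667.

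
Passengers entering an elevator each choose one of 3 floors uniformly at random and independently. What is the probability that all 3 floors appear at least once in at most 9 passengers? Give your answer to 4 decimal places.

By inclusion–exclusion over which floors are missing,
P(all seen) = Σ_{j=0}^{3} (-1)^j C(3,j)((3-j)/3)^9
= 1.00000 - 0.07804 + 0.00015 - 0.00000
= 0.92212.

0.9221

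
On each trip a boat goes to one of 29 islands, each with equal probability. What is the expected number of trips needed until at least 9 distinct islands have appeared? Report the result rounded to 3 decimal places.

With k distinct islands already seen, the next new one arrives after an expected 29/(29-k) trips.
Sum over k = 0,...,8: E = 29/29 + 29/28 + 29/27 + ... + 29/22 + 29/21 = 10.5535.

10.554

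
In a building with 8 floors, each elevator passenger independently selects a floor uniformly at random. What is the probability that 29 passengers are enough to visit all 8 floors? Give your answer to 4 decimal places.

Let A_i be the event that floor i is missing after 29 passengers. By inclusion–exclusion on the A_i,
P(all seen) = Σ_{j=0}^{8} (-1)^j C(8,j)((8-j)/8)^29
= 1.00000 - 0.16647 + 0.00667 - 0.00007 + 0.00000 - 0.00000 + 0.00000 - 0.00000 + 0.00000
= 0.84013.

0.8401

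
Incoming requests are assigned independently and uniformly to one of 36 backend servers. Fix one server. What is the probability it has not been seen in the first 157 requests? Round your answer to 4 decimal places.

On each request the fixed server fails to appear with probability 35/36.
P(still missing after 157) = (35/36)^157 = 0.01200.

0.0120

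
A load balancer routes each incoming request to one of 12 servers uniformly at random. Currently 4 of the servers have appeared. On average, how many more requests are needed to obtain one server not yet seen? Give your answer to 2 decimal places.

1.50

The number of requests until the next new server is geometric with success probability 8/12, so its mean is 12/8.
E = 12/8 = 1.500.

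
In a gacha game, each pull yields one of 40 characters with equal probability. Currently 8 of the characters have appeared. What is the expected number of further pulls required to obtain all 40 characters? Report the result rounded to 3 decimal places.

From k distinct to k+1 distinct takes on average 40/(40-k) pulls.
Sum over k = 8,...,39: E = 40/32 + 40/31 + 40/30 + ... + 40/2 + 40/1 = 162.3398.

162.340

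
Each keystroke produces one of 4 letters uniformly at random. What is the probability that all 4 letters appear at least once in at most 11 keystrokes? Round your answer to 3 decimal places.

0.834

Let A_i be the event that letter i is missing after 11 keystrokes. By inclusion–exclusion on the A_i,
P(all seen) = Σ_{j=0}^{4} (-1)^j C(4,j)((4-j)/4)^11
= 1.0000 - 0.1689 + 0.0029 - 0.0000 + 0.0000
= 0.8340.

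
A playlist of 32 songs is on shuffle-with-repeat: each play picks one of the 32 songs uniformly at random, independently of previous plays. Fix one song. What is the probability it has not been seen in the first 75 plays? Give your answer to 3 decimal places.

0.092

Each play misses the fixed song with probability (32-1)/32 = 31/32, independently.
P(still missing after 75) = (31/32)^75 = 0.0924.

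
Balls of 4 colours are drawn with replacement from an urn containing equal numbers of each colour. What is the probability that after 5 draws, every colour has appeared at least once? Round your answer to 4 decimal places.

Let A_i be the event that colour i is missing after 5 draws. By inclusion–exclusion on the A_i,
P(all seen) = Σ_{j=0}^{4} (-1)^j C(4,j)((4-j)/4)^5
= 1.00000 - 0.94922 + 0.18750 - 0.00391 + 0.00000
= 0.23438.

0.2344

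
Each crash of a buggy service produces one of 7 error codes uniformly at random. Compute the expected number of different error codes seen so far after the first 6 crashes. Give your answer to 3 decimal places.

For each error code, P(seen in 6 crashes) = 1 - (6/7)^6 = 0.6034.
By linearity of expectation, E[distinct seen] = 7·(1 - (6/7)^6) = 4.2240.

4.224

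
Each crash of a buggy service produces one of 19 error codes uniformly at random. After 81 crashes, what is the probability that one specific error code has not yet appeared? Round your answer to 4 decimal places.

0.0125

Each crash misses the fixed error code with probability (19-1)/19 = 18/19, independently.
P(still missing after 81) = (18/19)^81 = 0.01253.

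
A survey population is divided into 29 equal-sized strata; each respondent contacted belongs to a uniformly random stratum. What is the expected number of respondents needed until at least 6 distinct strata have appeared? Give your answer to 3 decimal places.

Going from k to k+1 distinct takes a geometric number of respondents with mean 29/(29-k).
Sum over k = 0,...,5: E = 29/29 + 29/28 + 29/27 + 29/26 + 29/25 + 29/24 = 6.5935.

6.594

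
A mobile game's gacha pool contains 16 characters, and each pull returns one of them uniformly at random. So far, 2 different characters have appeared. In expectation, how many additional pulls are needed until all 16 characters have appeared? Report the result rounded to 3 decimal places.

From k distinct to k+1 distinct takes on average 16/(16-k) pulls.
Sum over k = 2,...,15: E = 16/14 + 16/13 + 16/12 + ... + 16/2 + 16/1 = 52.0250.

52.025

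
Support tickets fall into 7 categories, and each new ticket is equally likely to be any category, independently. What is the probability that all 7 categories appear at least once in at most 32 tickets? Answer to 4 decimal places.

0.9500

Let A_i be the event that category i is missing after 32 tickets. By inclusion–exclusion on the A_i,
P(all seen) = Σ_{j=0}^{7} (-1)^j C(7,j)((7-j)/7)^32
= 1.00000 - 0.05044 + 0.00044 - 0.00000 + 0.00000 - 0.00000 + 0.00000 - 0.00000
= 0.95000.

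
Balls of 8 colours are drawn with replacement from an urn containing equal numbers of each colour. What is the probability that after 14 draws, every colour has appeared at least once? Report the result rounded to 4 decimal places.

By inclusion–exclusion over which colours are missing,
P(all seen) = Σ_{j=0}^{8} (-1)^j C(8,j)((8-j)/8)^14
= 1.00000 - 1.23368 + 0.49890 - 0.07772 + 0.00427 - 0.00006 + 0.00000 - 0.00000 + 0.00000
= 0.19172.

0.1917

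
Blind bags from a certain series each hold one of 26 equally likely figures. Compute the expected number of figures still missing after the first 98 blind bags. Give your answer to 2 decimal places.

0.56

For each figure, P(unseen after 98) = (25/26)^98 = 0.021.
By linearity of expectation, E[unseen] = 26·(25/26)^98 = 0.557.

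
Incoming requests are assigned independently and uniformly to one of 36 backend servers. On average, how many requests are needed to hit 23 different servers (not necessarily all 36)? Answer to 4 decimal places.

With k distinct servers already seen, the next new one arrives after an expected 36/(36-k) requests.
Sum over k = 0,...,22: E = 36/36 + 36/35 + 36/34 + ... + 36/15 + 36/14 = 35.79932.

35.7993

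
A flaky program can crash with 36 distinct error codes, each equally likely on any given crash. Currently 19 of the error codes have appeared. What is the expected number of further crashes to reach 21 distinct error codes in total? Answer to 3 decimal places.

The wait to go from k to k+1 distinct error codes is geometric with mean 36/(36-k).
Sum over k = 19,...,20: E = 36/17 + 36/16 = 4.3676.

4.368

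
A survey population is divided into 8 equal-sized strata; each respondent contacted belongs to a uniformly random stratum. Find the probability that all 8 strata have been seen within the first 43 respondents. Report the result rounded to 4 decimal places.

0.9744

By inclusion–exclusion over which strata are missing,
P(all seen) = Σ_{j=0}^{8} (-1)^j C(8,j)((8-j)/8)^43
= 1.00000 - 0.02567 + 0.00012 - 0.00000 + 0.00000 - 0.00000 + 0.00000 - 0.00000 + 0.00000
= 0.97445.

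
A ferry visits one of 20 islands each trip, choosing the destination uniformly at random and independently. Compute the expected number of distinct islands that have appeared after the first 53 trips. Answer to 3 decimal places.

For each island, P(seen in 53 trips) = 1 - (19/20)^53 = 0.9340.
By linearity of expectation, E[distinct seen] = 20·(1 - (19/20)^53) = 18.6806.

18.681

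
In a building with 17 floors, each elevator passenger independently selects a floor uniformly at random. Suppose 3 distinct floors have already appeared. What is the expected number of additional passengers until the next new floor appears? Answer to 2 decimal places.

1.21

The number of passengers until the next new floor is geometric with success probability 14/17, so its mean is 17/14.
E = 17/14 = 1.214.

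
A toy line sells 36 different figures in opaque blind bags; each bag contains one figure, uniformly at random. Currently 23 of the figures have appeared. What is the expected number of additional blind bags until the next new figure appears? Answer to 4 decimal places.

The number of blind bags until the next new figure is geometric with success probability 13/36, so its mean is 36/13.
E = 36/13 = 2.76923.

2.7692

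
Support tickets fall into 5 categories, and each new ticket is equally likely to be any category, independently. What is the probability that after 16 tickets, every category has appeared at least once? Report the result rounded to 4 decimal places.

By inclusion–exclusion over which categories are missing,
P(all seen) = Σ_{j=0}^{5} (-1)^j C(5,j)((5-j)/5)^16
= 1.00000 - 0.14074 + 0.00282 - 0.00000 + 0.00000 - 0.00000
= 0.86208.

0.8621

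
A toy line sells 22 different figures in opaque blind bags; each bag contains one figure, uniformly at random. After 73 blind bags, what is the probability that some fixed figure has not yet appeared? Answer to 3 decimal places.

On each blind bag the fixed figure fails to appear with probability 21/22.
P(still missing after 73) = (21/22)^73 = 0.0335.

0.034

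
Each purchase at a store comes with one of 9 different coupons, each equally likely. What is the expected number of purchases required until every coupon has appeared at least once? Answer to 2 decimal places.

Split into phases: going from k distinct to k+1 distinct takes on average 9/(9-k) purchases.
E[T] = 9/9 + 9/8 + 9/7 + ... + 9/2 + 9/1 = 9·H_{9}.
H_{9} = 2.829, so E[T] = 25.461.

25.46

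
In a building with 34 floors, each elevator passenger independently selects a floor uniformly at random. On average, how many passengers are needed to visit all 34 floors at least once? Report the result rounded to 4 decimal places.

140.0191

The wait to go from k to k+1 distinct floors is geometric with mean 34/(34-k).
E[T] = 34/34 + 34/33 + 34/32 + ... + 34/2 + 34/1 = 34·H_{34}.
H_{34} = 4.11821, so E[T] = 140.01914.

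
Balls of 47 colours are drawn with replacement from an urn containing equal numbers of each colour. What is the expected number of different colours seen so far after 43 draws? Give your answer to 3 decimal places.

28.359

For each colour, P(seen in 43 draws) = 1 - (46/47)^43 = 0.6034.
By linearity of expectation, E[distinct seen] = 47·(1 - (46/47)^43) = 28.3587.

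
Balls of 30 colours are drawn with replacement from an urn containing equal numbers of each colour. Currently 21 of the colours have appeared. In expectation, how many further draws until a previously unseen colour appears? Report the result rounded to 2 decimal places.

The number of draws until the next new colour is geometric with success probability 9/30, so its mean is 30/9.
E = 30/9 = 3.333.

3.33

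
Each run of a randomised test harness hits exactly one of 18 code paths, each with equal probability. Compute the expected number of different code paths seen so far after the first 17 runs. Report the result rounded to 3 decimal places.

For each code path, P(seen in 17 runs) = 1 - (17/18)^17 = 0.6216.
By linearity of expectation, E[distinct seen] = 18·(1 - (17/18)^17) = 11.1880.

11.188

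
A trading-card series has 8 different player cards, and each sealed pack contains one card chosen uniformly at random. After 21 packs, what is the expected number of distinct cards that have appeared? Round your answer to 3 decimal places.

For each card, P(seen in 21 packs) = 1 - (7/8)^21 = 0.9394.
By linearity of expectation, E[distinct seen] = 8·(1 - (7/8)^21) = 7.5155.

7.516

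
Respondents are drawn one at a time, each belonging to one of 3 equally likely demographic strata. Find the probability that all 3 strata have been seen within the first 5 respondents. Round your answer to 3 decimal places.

0.617

Let A_i be the event that stratum i is missing after 5 respondents. By inclusion–exclusion on the A_i,
P(all seen) = Σ_{j=0}^{3} (-1)^j C(3,j)((3-j)/3)^5
= 1.0000 - 0.3951 + 0.0123 - 0.0000
= 0.6173.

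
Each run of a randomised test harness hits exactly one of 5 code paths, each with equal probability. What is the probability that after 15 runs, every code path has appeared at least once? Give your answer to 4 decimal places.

Let A_i be the event that code path i is missing after 15 runs. By inclusion–exclusion on the A_i,
P(all seen) = Σ_{j=0}^{5} (-1)^j C(5,j)((5-j)/5)^15
= 1.00000 - 0.17592 + 0.00470 - 0.00001 + 0.00000 - 0.00000
= 0.82877.

0.8288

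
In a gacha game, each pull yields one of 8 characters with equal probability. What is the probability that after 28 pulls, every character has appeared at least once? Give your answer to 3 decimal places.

0.819

Let A_i be the event that character i is missing after 28 pulls. By inclusion–exclusion on the A_i,
P(all seen) = Σ_{j=0}^{8} (-1)^j C(8,j)((8-j)/8)^28
= 1.0000 - 0.1902 + 0.0089 - 0.0001 + 0.0000 - 0.0000 + 0.0000 - 0.0000 + 0.0000
= 0.8185.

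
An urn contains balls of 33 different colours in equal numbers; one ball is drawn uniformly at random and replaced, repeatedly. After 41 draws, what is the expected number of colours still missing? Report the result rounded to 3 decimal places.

9.345

For each colour, P(unseen after 41) = (32/33)^41 = 0.2832.
By linearity of expectation, E[unseen] = 33·(32/33)^41 = 9.3453.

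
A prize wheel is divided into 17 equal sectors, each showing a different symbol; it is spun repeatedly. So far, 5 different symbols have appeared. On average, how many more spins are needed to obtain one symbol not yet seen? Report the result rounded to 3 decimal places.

1.417

Each spin yields a new symbol with probability (17-5)/17 = 12/17, so the wait is geometric with mean 17/12.
E = 17/12 = 1.4167.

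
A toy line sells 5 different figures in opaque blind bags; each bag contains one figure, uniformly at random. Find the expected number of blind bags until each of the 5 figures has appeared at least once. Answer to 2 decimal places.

11.42

Split into phases: going from k distinct to k+1 distinct takes on average 5/(5-k) blind bags.
E[T] = 5/5 + 5/4 + 5/3 + 5/2 + 5/1 = 5·H_{5}.
H_{5} = 2.283, so E[T] = 11.417.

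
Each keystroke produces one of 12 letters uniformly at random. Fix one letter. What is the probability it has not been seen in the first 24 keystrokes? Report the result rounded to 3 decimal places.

0.124

On each keystroke the fixed letter fails to appear with probability 11/12.
P(still missing after 24) = (11/12)^24 = 0.1239.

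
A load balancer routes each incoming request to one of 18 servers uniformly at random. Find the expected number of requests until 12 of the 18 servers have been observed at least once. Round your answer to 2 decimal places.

18.81

Going from k to k+1 distinct takes a geometric number of requests with mean 18/(18-k).
Sum over k = 0,...,11: E = 18/18 + 18/17 + 18/16 + ... + 18/8 + 18/7 = 18.812.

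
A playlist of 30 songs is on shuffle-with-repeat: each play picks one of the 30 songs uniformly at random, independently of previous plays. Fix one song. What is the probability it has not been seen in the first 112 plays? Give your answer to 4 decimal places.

On each play the fixed song fails to appear with probability 29/30.
P(still missing after 112) = (29/30)^112 = 0.02244.

0.0224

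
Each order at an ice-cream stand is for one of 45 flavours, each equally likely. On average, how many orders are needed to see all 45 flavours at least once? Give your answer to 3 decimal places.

197.773

Split into phases: going from k distinct to k+1 distinct takes on average 45/(45-k) orders.
E[T] = 45/45 + 45/44 + 45/43 + ... + 45/2 + 45/1 = 45·H_{45}.
H_{45} = 4.3949, so E[T] = 197.7727.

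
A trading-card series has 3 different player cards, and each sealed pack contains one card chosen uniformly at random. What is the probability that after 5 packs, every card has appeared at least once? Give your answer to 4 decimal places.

0.6173

Let A_i be the event that card i is missing after 5 packs. By inclusion–exclusion on the A_i,
P(all seen) = Σ_{j=0}^{3} (-1)^j C(3,j)((3-j)/3)^5
= 1.00000 - 0.39506 + 0.01235 - 0.00000
= 0.61728.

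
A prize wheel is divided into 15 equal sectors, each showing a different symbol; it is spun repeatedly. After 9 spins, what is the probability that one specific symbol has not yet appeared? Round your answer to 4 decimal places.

0.5374

Each spin misses the fixed symbol with probability (15-1)/15 = 14/15, independently.
P(still missing after 9) = (14/15)^9 = 0.53744.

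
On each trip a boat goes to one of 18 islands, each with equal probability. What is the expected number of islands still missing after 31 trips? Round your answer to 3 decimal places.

3.060

For each island, P(unseen after 31) = (17/18)^31 = 0.1700.
By linearity of expectation, E[unseen] = 18·(17/18)^31 = 3.0601.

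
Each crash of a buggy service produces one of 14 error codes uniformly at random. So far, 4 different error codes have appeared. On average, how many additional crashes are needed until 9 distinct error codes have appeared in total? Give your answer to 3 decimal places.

With k distinct error codes already seen, the next new one takes an expected 14/(14-k) crashes.
Sum over k = 4,...,8: E = 14/10 + 14/9 + 14/8 + 14/7 + 14/6 = 9.0389.

9.039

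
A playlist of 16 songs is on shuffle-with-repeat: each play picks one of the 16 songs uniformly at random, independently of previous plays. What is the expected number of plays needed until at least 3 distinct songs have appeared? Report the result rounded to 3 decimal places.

With k distinct songs already seen, the next new one arrives after an expected 16/(16-k) plays.
Sum over k = 0,...,2: E = 16/16 + 16/15 + 16/14 = 3.2095.

3.210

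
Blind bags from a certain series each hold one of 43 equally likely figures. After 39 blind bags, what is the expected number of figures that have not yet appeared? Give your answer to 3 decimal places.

17.176

For each figure, P(unseen after 39) = (42/43)^39 = 0.3994.
By linearity of expectation, E[unseen] = 43·(42/43)^39 = 17.1760.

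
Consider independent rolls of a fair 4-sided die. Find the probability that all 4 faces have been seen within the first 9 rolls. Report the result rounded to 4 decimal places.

0.7114

By inclusion–exclusion over which faces are missing,
P(all seen) = Σ_{j=0}^{4} (-1)^j C(4,j)((4-j)/4)^9
= 1.00000 - 0.30034 + 0.01172 - 0.00002 + 0.00000
= 0.71136.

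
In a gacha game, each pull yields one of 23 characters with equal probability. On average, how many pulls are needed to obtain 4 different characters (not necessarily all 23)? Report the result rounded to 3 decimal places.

4.291

Going from k to k+1 distinct takes a geometric number of pulls with mean 23/(23-k).
Sum over k = 0,...,3: E = 23/23 + 23/22 + 23/21 + 23/20 = 4.2907.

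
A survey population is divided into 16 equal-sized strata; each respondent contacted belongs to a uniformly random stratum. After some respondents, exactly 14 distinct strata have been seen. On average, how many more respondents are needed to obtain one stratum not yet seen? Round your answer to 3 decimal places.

Each respondent yields a new stratum with probability (16-14)/16 = 2/16, so the wait is geometric with mean 16/2.
E = 16/2 = 8.0000.

8.000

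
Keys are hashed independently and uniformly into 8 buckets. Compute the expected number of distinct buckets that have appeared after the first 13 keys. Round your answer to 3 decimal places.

6.590

For each bucket, P(seen in 13 keys) = 1 - (7/8)^13 = 0.8238.
By linearity of expectation, E[distinct seen] = 8·(1 - (7/8)^13) = 6.5901.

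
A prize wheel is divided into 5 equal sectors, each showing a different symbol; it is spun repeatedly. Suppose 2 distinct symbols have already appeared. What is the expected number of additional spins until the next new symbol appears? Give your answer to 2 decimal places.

The number of spins until the next new symbol is geometric with success probability 3/5, so its mean is 5/3.
E = 5/3 = 1.667.

1.67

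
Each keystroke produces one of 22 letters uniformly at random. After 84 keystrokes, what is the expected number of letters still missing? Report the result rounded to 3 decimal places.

0.442

For each letter, P(unseen after 84) = (21/22)^84 = 0.0201.
By linearity of expectation, E[unseen] = 22·(21/22)^84 = 0.4419.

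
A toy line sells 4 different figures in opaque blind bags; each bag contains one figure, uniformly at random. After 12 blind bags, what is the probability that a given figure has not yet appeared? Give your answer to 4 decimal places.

On each blind bag the fixed figure fails to appear with probability 3/4.
P(still missing after 12) = (3/4)^12 = 0.03168.

0.0317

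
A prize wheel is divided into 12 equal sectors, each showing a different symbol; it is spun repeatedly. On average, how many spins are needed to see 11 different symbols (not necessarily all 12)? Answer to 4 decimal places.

With k distinct symbols already seen, the next new one arrives after an expected 12/(12-k) spins.
Sum over k = 0,...,10: E = 12/12 + 12/11 + 12/10 + ... + 12/3 + 12/2 = 25.23853.

25.2385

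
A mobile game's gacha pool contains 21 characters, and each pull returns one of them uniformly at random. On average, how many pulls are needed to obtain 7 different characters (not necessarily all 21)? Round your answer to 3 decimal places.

8.270

Going from k to k+1 distinct takes a geometric number of pulls with mean 21/(21-k).
Sum over k = 0,...,6: E = 21/21 + 21/20 + 21/19 + ... + 21/16 + 21/15 = 8.2697.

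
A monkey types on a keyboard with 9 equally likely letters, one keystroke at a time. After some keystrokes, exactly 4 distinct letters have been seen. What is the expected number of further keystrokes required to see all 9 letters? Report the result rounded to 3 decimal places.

20.550

The wait to go from k to k+1 distinct letters is geometric with mean 9/(9-k).
Sum over k = 4,...,8: E = 9/5 + 9/4 + 9/3 + 9/2 + 9/1 = 20.5500.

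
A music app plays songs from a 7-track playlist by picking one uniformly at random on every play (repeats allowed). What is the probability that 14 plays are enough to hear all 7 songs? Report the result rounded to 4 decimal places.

0.3666

Let A_i be the event that song i is missing after 14 plays. By inclusion–exclusion on the A_i,
P(all seen) = Σ_{j=0}^{7} (-1)^j C(7,j)((7-j)/7)^14
= 1.00000 - 0.80880 + 0.18898 - 0.01385 + 0.00025 - 0.00000 + 0.00000 - 0.00000
= 0.36657.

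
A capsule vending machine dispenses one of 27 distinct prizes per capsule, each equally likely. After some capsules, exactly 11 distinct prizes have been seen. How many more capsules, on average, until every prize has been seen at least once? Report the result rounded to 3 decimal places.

With k distinct prizes already seen, the next new one takes an expected 27/(27-k) capsules.
Sum over k = 11,...,26: E = 27/16 + 27/15 + 27/14 + ... + 27/2 + 27/1 = 91.2797.

91.280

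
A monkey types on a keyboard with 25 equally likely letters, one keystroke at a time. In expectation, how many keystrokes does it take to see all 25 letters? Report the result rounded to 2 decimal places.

The wait to go from k to k+1 distinct letters is geometric with mean 25/(25-k).
E[T] = 25/25 + 25/24 + 25/23 + ... + 25/2 + 25/1 = 25·H_{25}.
H_{25} = 3.816, so E[T] = 95.399.

95.40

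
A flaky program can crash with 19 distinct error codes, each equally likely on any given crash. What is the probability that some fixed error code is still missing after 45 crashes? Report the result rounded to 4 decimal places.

Each crash misses the fixed error code with probability (19-1)/19 = 18/19, independently.
P(still missing after 45) = (18/19)^45 = 0.08777.

0.0878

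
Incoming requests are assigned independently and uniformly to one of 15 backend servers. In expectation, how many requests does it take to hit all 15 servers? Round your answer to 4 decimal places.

49.7734

Split into phases: going from k distinct to k+1 distinct takes on average 15/(15-k) requests.
E[T] = 15/15 + 15/14 + 15/13 + ... + 15/2 + 15/1 = 15·H_{15}.
H_{15} = 3.31823, so E[T] = 49.77343.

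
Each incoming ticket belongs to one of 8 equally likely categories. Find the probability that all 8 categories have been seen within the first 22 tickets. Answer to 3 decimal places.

By inclusion–exclusion over which categories are missing,
P(all seen) = Σ_{j=0}^{8} (-1)^j C(8,j)((8-j)/8)^22
= 1.0000 - 0.4239 + 0.0499 - 0.0018 + 0.0000 - 0.0000 + 0.0000 - 0.0000 + 0.0000
= 0.6243.

0.624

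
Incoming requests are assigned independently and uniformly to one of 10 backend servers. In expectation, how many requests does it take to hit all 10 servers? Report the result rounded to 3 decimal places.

After k distinct servers have appeared, the next request gives a new one with probability (10-k)/10, so the expected wait for the (k+1)-th is 10/(10-k).
E[T] = 10/10 + 10/9 + 10/8 + ... + 10/2 + 10/1 = 10·H_{10}.
H_{10} = 2.9290, so E[T] = 29.2897.

29.290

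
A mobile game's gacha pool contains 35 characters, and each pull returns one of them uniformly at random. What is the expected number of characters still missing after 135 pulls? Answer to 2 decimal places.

0.70

For each character, P(unseen after 135) = (34/35)^135 = 0.020.
By linearity of expectation, E[unseen] = 35·(34/35)^135 = 0.699.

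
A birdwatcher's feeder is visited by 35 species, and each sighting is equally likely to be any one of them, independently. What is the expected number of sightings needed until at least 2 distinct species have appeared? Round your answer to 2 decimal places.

2.03

With k distinct species already seen, the next new one arrives after an expected 35/(35-k) sightings.
Sum over k = 0,...,1: E = 35/35 + 35/34 = 2.029.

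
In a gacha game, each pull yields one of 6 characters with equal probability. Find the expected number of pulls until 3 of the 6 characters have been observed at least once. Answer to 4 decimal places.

3.7000

Going from k to k+1 distinct takes a geometric number of pulls with mean 6/(6-k).
Sum over k = 0,...,2: E = 6/6 + 6/5 + 6/4 = 3.70000.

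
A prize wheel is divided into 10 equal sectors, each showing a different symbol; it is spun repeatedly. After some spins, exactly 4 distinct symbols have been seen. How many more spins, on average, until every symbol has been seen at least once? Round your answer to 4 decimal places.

24.5000

The wait to go from k to k+1 distinct symbols is geometric with mean 10/(10-k).
Sum over k = 4,...,9: E = 10/6 + 10/5 + 10/4 + 10/3 + 10/2 + 10/1 = 24.50000.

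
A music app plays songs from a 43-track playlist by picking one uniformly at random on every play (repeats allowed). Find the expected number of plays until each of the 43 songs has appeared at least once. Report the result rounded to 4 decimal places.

187.0499

The wait to go from k to k+1 distinct songs is geometric with mean 43/(43-k).
E[T] = 43/43 + 43/42 + 43/41 + ... + 43/2 + 43/1 = 43·H_{43}.
H_{43} = 4.35000, so E[T] = 187.04994.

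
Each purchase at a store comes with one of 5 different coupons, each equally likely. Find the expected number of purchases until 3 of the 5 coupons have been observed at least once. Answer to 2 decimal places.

With k distinct coupons already seen, the next new one arrives after an expected 5/(5-k) purchases.
Sum over k = 0,...,2: E = 5/5 + 5/4 + 5/3 = 3.917.

3.92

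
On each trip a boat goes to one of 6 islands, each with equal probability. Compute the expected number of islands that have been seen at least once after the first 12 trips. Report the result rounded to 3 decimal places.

5.327

For each island, P(seen in 12 trips) = 1 - (5/6)^12 = 0.8878.
By linearity of expectation, E[distinct seen] = 6·(1 - (5/6)^12) = 5.3271.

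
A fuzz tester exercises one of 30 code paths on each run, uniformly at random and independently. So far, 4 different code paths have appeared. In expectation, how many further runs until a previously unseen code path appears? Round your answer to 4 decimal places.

The number of runs until the next new code path is geometric with success probability 26/30, so its mean is 30/26.
E = 30/26 = 1.15385.

1.1538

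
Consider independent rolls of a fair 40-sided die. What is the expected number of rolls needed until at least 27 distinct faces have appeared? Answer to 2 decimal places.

43.94

With k distinct faces already seen, the next new one arrives after an expected 40/(40-k) rolls.
Sum over k = 0,...,26: E = 40/40 + 40/39 + 40/38 + ... + 40/15 + 40/14 = 43.936.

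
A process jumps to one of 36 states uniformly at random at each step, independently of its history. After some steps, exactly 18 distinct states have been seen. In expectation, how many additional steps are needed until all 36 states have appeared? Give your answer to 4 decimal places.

125.8239

From k distinct to k+1 distinct takes on average 36/(36-k) steps.
Sum over k = 18,...,35: E = 36/18 + 36/17 + 36/16 + ... + 36/2 + 36/1 = 125.82389.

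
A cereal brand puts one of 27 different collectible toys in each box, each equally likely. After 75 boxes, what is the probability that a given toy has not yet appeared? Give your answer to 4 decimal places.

On each box the fixed toy fails to appear with probability 26/27.
P(still missing after 75) = (26/27)^75 = 0.05898.

0.0590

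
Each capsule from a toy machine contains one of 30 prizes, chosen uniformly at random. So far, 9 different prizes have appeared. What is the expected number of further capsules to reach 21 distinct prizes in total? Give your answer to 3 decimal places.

24.492

The wait to go from k to k+1 distinct prizes is geometric with mean 30/(30-k).
Sum over k = 9,...,20: E = 30/21 + 30/20 + 30/19 + ... + 30/11 + 30/10 = 24.4917.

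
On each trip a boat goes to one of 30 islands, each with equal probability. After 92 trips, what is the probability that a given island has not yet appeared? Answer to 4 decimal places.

On each trip the fixed island fails to appear with probability 29/30.
P(still missing after 92) = (29/30)^92 = 0.04420.

0.0442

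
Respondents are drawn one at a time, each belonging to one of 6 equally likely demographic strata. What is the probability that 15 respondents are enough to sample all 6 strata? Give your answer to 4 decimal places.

0.6442

Let A_i be the event that stratum i is missing after 15 respondents. By inclusion–exclusion on the A_i,
P(all seen) = Σ_{j=0}^{6} (-1)^j C(6,j)((6-j)/6)^15
= 1.00000 - 0.38943 + 0.03425 - 0.00061 + 0.00000 - 0.00000 + 0.00000
= 0.64421.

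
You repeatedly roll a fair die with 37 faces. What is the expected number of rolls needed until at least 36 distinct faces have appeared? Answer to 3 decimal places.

With k distinct faces already seen, the next new one arrives after an expected 37/(37-k) rolls.
Sum over k = 0,...,35: E = 37/37 + 37/36 + 37/35 + ... + 37/3 + 37/2 = 118.4587.

118.459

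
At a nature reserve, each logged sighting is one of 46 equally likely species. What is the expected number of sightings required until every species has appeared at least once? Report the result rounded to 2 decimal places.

203.17

The wait to go from k to k+1 distinct species is geometric with mean 46/(46-k).
E[T] = 46/46 + 46/45 + 46/44 + ... + 46/2 + 46/1 = 46·H_{46}.
H_{46} = 4.417, so E[T] = 203.168.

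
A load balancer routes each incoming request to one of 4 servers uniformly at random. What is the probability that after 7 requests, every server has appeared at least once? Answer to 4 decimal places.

By inclusion–exclusion over which servers are missing,
P(all seen) = Σ_{j=0}^{4} (-1)^j C(4,j)((4-j)/4)^7
= 1.00000 - 0.53394 + 0.04688 - 0.00024 + 0.00000
= 0.51270.

0.5127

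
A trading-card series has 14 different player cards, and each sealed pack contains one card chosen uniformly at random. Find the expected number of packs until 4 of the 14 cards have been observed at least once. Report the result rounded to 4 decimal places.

With k distinct cards already seen, the next new one arrives after an expected 14/(14-k) packs.
Sum over k = 0,...,3: E = 14/14 + 14/13 + 14/12 + 14/11 = 4.51632.

4.5163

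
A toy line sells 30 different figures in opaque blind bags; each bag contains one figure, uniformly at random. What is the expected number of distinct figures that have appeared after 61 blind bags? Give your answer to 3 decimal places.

26.207

For each figure, P(seen in 61 blind bags) = 1 - (29/30)^61 = 0.8736.
By linearity of expectation, E[distinct seen] = 30·(1 - (29/30)^61) = 26.2068.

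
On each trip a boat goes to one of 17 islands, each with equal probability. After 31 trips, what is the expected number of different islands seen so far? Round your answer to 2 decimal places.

For each island, P(seen in 31 trips) = 1 - (16/17)^31 = 0.847.
By linearity of expectation, E[distinct seen] = 17·(1 - (16/17)^31) = 14.404.

14.40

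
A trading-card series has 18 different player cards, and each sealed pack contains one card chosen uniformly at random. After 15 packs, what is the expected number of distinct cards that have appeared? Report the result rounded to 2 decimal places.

10.36

For each card, P(seen in 15 packs) = 1 - (17/18)^15 = 0.576.
By linearity of expectation, E[distinct seen] = 18·(1 - (17/18)^15) = 10.363.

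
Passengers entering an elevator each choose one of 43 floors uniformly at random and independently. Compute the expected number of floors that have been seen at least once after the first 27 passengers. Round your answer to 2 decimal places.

20.22

For each floor, P(seen in 27 passengers) = 1 - (42/43)^27 = 0.470.
By linearity of expectation, E[distinct seen] = 43·(1 - (42/43)^27) = 20.220.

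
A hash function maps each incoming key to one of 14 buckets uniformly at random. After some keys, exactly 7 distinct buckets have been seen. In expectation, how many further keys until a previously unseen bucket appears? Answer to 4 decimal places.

2.0000

Each key yields a new bucket with probability (14-7)/14 = 7/14, so the wait is geometric with mean 14/7.
E = 14/7 = 2.00000.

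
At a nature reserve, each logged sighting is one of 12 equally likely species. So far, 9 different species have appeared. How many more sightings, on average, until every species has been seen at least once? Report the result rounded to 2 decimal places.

22.00

The wait to go from k to k+1 distinct species is geometric with mean 12/(12-k).
Sum over k = 9,...,11: E = 12/3 + 12/2 + 12/1 = 22.000.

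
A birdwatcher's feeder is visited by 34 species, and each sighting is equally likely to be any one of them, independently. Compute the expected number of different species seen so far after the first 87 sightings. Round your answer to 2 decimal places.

For each species, P(seen in 87 sightings) = 1 - (33/34)^87 = 0.926.
By linearity of expectation, E[distinct seen] = 34·(1 - (33/34)^87) = 31.468.

31.47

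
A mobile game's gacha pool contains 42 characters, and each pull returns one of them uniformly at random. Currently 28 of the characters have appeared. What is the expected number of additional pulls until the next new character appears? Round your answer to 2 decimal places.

3.00

The number of pulls until the next new character is geometric with success probability 14/42, so its mean is 42/14.
E = 42/14 = 3.000.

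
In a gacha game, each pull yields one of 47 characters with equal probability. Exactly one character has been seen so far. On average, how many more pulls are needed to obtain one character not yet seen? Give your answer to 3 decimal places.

Each pull yields a new character with probability (47-1)/47 = 46/47, so the wait is geometric with mean 47/46.
E = 47/46 = 1.0217.

1.022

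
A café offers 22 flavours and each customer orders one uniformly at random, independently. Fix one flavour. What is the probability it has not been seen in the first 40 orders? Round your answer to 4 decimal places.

Each order misses the fixed flavour with probability (22-1)/22 = 21/22, independently.
P(still missing after 40) = (21/22)^40 = 0.15555.

0.1555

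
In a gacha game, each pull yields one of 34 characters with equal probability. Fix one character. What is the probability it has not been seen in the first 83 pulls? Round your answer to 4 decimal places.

On each pull the fixed character fails to appear with probability 33/34.
P(still missing after 83) = (33/34)^83 = 0.08393.

0.0839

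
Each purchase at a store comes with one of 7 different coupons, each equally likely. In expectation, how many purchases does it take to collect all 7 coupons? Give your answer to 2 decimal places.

After k distinct coupons have appeared, the next purchase gives a new one with probability (7-k)/7, so the expected wait for the (k+1)-th is 7/(7-k).
E[T] = 7/7 + 7/6 + 7/5 + ... + 7/2 + 7/1 = 7·H_{7}.
H_{7} = 2.593, so E[T] = 18.150.

18.15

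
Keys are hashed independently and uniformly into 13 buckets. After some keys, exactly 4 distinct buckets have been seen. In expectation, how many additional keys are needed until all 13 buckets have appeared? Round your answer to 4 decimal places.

From k distinct to k+1 distinct takes on average 13/(13-k) keys.
Sum over k = 4,...,12: E = 13/9 + 13/8 + 13/7 + ... + 13/2 + 13/1 = 36.77659.

36.7766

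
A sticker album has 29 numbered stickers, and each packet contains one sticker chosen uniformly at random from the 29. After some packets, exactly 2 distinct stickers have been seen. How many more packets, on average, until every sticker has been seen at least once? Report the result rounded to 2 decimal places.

From k distinct to k+1 distinct takes on average 29/(29-k) packets.
Sum over k = 2,...,28: E = 29/27 + 29/26 + 29/25 + ... + 29/2 + 29/1 = 112.852.

112.85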